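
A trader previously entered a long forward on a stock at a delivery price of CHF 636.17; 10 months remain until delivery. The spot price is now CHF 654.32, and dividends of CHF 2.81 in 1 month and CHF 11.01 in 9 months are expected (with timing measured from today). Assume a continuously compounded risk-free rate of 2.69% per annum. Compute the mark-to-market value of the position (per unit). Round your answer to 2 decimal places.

PV(remaining dividends) I = 2.81·e^(−0.0269·1/12) + 11.01·e^(−0.0269·9/12) = 13.5938
Current forward F = (S − I)·e^(rT) = (654.32 − 13.5938)·e^(0.0269·10/12) = 640.7262 × 1.022670 = 655.2515
Value (long) = (F − K)·e^(−rT) = (655.2515 − 636.17) × 0.977833 = 18.6585
Value = CHF 18.66

CHF 18.66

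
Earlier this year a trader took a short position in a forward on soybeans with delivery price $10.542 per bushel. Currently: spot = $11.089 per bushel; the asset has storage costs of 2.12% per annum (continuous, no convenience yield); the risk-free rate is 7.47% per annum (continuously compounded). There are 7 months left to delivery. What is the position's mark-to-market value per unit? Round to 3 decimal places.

-$1.134 per bushel

Current fair forward for the remaining 7 months: F = S·e^((r + u)·T), (r + u) = 0.0747 + 0.0212 = 0.0959
F = 11.089 · e^(0.0959 × 7/12) = 11.089 × 1.057536 = 11.7270
Value of long forward = (F − K)·e^(−rT) = (11.7270 − 10.542) · e^(−0.0747·7/12)
= 1.1850 × 0.957361 = 1.134
Short position value = −(long value) = -$1.134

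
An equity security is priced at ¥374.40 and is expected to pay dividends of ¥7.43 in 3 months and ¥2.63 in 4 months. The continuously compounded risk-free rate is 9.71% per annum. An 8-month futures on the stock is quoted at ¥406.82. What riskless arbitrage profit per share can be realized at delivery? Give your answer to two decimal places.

¥17.84 per share

PV(dividends) I = 7.43·e^(−0.0971·3/12) + 2.63·e^(−0.0971·4/12) = 9.7980
Fair futures F* = (S − I)·e^(rT) = (374.40 − 9.7980)·e^0.064733 = 364.6020 × 1.066874 = 388.9844
Market ¥406.82 > fair 388.9844: forward overpriced → cash-and-carry (borrow at r, buy the stock and collect the dividends, short the forward).
Profit at T = |F_mkt − F*| = |406.82 − 388.9844| = ¥17.84 per share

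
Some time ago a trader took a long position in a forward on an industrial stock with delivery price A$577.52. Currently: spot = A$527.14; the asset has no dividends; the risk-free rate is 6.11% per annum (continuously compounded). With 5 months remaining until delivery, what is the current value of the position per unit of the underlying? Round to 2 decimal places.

-A$35.86

Current fair forward for the remaining 5 months: F = S·e^(r·T), r = 0.0611
F = 527.14 · e^(0.0611 × 5/12) = 527.14 × 1.025785 = 540.7323
Value of long forward = (F − K)·e^(−rT) = (540.7323 − 577.52) · e^(−0.0611·5/12)
= -36.7877 × 0.974863 = -35.86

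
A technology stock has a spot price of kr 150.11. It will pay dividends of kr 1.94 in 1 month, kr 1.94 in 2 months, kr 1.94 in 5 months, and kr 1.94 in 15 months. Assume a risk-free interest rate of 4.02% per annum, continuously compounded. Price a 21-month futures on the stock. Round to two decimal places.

kr 152.88

PV(dividends) I = 1.94·e^(−0.0402·1/12) + 1.94·e^(−0.0402·2/12) + 1.94·e^(−0.0402·5/12) + 1.94·e^(−0.0402·15/12)
I = 1.9335 + 1.9270 + 1.9078 + 1.8449 = 7.6132
F = (S − I)·e^(rT) = (150.11 − 7.6132) · e^(0.0402·21/12)
= 142.4968 · e^0.070350 = 142.4968 × 1.072884 = kr 152.88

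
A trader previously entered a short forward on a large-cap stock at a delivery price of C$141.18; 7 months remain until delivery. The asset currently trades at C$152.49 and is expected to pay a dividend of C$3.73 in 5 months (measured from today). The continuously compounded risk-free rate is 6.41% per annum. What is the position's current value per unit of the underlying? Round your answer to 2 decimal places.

-C$12.86

PV(remaining dividends) I = 3.73·e^(−0.0641·5/12) = 3.6317
Current forward F = (S − I)·e^(rT) = (152.49 − 3.6317)·e^(0.0641·7/12) = 148.8583 × 1.038100 = 154.5298
Value (long) = (F − K)·e^(−rT) = (154.5298 − 141.18) × 0.963299 = 12.8598
Short position value = −(long value) = -C$12.86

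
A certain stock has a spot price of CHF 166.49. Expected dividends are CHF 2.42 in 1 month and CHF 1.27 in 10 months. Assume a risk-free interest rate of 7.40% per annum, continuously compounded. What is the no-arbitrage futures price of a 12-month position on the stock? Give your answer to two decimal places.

PV(dividends) I = 2.42·e^(−0.0740·1/12) + 1.27·e^(−0.0740·10/12)
I = 2.4051 + 1.1940 = 3.5991
F = (S − I)·e^(rT) = (166.49 − 3.5991) · e^(0.0740·12/12)
= 162.8909 · e^0.074000 = 162.8909 × 1.076807 = CHF 175.40

CHF 175.40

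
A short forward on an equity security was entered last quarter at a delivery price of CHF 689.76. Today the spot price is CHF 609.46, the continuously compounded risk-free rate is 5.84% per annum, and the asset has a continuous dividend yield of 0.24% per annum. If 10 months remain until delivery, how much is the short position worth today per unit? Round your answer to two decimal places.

Current fair forward for the remaining 10 months: F = S·e^((r − q)·T), (r − q) = 0.0584 − 0.0024 = 0.0560
F = 609.46 · e^(0.0560 × 10/12) = 609.46 × 1.047773 = 638.5757
Value of long forward = (F − K)·e^(−rT) = (638.5757 − 689.76) · e^(−0.0584·10/12)
= -51.1843 × 0.952499 = -48.75
Short position value = −(long value) = CHF 48.75

CHF 48.75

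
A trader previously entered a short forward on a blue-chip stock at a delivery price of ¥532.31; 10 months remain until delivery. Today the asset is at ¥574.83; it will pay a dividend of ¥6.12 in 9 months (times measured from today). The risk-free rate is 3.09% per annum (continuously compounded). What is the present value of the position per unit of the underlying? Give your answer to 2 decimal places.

-¥50.07

PV(remaining dividends) I = 6.12·e^(−0.0309·9/12) = 5.9798
Current forward F = (S − I)·e^(rT) = (574.83 − 5.9798)·e^(0.0309·10/12) = 568.8502 × 1.026084 = 583.6881
Value (long) = (F − K)·e^(−rT) = (583.6881 − 532.31) × 0.974579 = 50.0720
Short position value = −(long value) = -¥50.07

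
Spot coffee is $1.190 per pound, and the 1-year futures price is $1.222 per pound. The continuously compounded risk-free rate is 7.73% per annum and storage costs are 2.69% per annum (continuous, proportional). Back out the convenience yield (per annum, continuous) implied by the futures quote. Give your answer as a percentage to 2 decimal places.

7.77%

F = S·e^((r+u−y)T) ⇒ (r+u−y) = ln(F/S)/T
ln(1.222/1.190) = 0.026536; /T ⇒ 0.026536
y = r + u − ln(F/S)/T = 0.0773 + 0.0269 − 0.026536 = 0.077664
y = 7.77%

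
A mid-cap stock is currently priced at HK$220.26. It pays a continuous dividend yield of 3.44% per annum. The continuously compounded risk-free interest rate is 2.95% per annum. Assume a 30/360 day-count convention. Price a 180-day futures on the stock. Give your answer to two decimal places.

F = S·e^((r − q)T) = 220.26 · e^((0.0295 − 0.0344) × 180/360)
= 220.26 · e^-0.002450 = 220.26 × 0.997553
F = HK$219.72

HK$219.72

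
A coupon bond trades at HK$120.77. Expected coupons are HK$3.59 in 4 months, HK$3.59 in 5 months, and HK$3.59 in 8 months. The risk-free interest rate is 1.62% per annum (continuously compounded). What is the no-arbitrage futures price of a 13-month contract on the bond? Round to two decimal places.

PV(coupons) I = 3.59·e^(−0.0162·4/12) + 3.59·e^(−0.0162·5/12) + 3.59·e^(−0.0162·8/12)
I = 3.5707 + 3.5658 + 3.5514 = 10.6879
F = (S − I)·e^(rT) = (120.77 − 10.6879) · e^(0.0162·13/12)
= 110.0821 · e^0.017550 = 110.0821 × 1.017705 = HK$112.03

HK$112.03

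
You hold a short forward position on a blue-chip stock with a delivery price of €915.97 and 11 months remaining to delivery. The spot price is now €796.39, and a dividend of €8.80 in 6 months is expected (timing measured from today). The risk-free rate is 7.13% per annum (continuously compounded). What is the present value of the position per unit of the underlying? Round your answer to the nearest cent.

€70.12

PV(remaining dividends) I = 8.80·e^(−0.0713·6/12) = 8.4918
Current forward F = (S − I)·e^(rT) = (796.39 − 8.4918)·e^(0.0713·11/12) = 787.8982 × 1.067541 = 841.1136
Value (long) = (F − K)·e^(−rT) = (841.1136 − 915.97) × 0.936732 = -70.1204
Short position value = −(long value) = €70.12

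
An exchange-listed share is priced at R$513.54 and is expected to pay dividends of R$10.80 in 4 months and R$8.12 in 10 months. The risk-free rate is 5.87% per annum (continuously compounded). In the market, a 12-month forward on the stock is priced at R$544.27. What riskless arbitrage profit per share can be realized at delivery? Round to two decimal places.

R$19.11 per share

PV(dividends) I = 10.80·e^(−0.0587·4/12) + 8.12·e^(−0.0587·10/12) = 18.3231
Fair forward F* = (S − I)·e^(rT) = (513.54 − 18.3231)·e^0.058700 = 495.2169 × 1.060457 = 525.1562
Market R$544.27 > fair 525.1562: forward overpriced → cash-and-carry (borrow at r, buy the stock and collect the dividends, short the forward).
Profit at T = |F_mkt − F*| = |544.27 − 525.1562| = R$19.11 per share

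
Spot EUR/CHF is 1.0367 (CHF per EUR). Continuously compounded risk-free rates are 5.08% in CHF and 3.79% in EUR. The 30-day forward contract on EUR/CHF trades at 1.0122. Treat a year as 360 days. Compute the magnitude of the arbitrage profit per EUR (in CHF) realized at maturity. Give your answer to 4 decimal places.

0.0256 per EUR (in CHF)

Fair forward: F* = S·e^(carry·T), with carry = (r_CHF − r_EUR) = 0.0508 − 0.0379 = 0.0129
F* = 1.0367 · e^(0.0129 × 30/360) = 1.0367 · e^0.001075 = 1.0367 × 1.001076 = 1.0378
Market 1.0122 < fair 1.0378: forward underpriced → reverse cash-and-carry (short spot, go long the forward).
At maturity, profit = |F_mkt − F*| = |1.0122 − 1.0378| = 0.0256 per EUR (in CHF)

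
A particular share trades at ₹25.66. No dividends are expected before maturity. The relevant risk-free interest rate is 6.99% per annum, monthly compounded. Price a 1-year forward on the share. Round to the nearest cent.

₹27.51

F = S · (1+r/12)^(12T)
= 25.66 × 1.072183
F = ₹27.51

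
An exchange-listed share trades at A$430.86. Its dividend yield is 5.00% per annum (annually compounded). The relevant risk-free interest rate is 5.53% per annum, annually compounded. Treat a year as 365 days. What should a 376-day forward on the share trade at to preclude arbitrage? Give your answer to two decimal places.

A$433.10

F = S · (1+r)^T / (1+q)^T
= 430.86 × 1.057013 / 1.051545 = 430.86 × 1.005200
F = A$433.10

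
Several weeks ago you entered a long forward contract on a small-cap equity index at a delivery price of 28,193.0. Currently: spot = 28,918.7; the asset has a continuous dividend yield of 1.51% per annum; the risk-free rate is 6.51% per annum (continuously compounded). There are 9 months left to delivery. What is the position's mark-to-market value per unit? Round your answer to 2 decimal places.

1743.50

Current fair forward for the remaining 9 months: F = S·e^((r − q)·T), (r − q) = 0.0651 − 0.0151 = 0.0500
F = 28918.7 · e^(0.0500 × 9/12) = 28918.7 × 1.03821200 = 30023.7414
Value of long forward = (F − K)·e^(−rT) = (30023.7414 − 28193.0) · e^(−0.0651·9/12)
= 1830.7414 × 0.95234778 = 1743.50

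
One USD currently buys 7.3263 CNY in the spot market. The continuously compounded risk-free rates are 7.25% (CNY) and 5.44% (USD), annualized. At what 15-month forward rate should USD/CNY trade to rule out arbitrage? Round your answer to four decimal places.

7.4939

F = S·e^((r_CNY − r_USD)T) = 7.3263 · e^((0.0725 − 0.0544) × 15/12)
= 7.3263 · e^0.022625 = 7.3263 × 1.022883
F = 7.4939 CNY per USD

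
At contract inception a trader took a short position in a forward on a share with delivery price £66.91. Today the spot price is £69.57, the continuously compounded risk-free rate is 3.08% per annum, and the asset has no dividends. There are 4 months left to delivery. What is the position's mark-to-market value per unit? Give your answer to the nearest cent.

-£3.34

Current fair forward for the remaining 4 months: F = S·e^(r·T), r = 0.0308
F = 69.57 · e^(0.0308 × 4/12) = 69.57 × 1.010320 = 70.2880
Value of long forward = (F − K)·e^(−rT) = (70.2880 − 66.91) · e^(−0.0308·4/12)
= 3.3780 × 0.989786 = 3.34
Short position value = −(long value) = -£3.34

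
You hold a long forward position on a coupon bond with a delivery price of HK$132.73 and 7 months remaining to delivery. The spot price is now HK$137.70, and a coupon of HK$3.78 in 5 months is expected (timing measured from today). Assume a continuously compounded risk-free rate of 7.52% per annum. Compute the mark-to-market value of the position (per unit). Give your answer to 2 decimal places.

HK$7.00

PV(remaining coupons) I = 3.78·e^(−0.0752·5/12) = 3.6634
Current forward F = (S − I)·e^(rT) = (137.70 − 3.6634)·e^(0.0752·7/12) = 134.0366 × 1.044843 = 140.0472
Value (long) = (F − K)·e^(−rT) = (140.0472 − 132.73) × 0.957082 = 7.0032
Value = HK$7.00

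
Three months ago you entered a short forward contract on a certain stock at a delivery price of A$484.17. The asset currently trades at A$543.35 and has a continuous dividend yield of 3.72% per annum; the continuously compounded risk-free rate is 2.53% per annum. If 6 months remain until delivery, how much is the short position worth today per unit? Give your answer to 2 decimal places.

Current fair forward for the remaining 6 months: F = S·e^((r − q)·T), (r − q) = 0.0253 − 0.0372 = -0.0119
F = 543.35 · e^(-0.0119 × 6/12) = 543.35 × 0.994068 = 540.1268
Value of long forward = (F − K)·e^(−rT) = (540.1268 − 484.17) · e^(−0.0253·6/12)
= 55.9568 × 0.987430 = 55.25
Short position value = −(long value) = -A$55.25

-A$55.25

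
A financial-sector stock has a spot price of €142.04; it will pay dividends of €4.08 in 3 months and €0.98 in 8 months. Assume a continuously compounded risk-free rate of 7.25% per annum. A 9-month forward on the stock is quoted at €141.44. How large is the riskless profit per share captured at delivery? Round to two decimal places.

PV(dividends) I = 4.08·e^(−0.0725·3/12) + 0.98·e^(−0.0725·8/12) = 4.9405
Fair forward F* = (S − I)·e^(rT) = (142.04 − 4.9405)·e^0.054375 = 137.0995 × 1.055880 = 144.7606
Market €141.44 < fair 144.7606: forward underpriced → reverse cash-and-carry (short the stock, invest proceeds at r, pay the dividends, go long the forward).
Profit at T = |F_mkt − F*| = |141.44 − 144.7606| = €3.32 per share

€3.32 per share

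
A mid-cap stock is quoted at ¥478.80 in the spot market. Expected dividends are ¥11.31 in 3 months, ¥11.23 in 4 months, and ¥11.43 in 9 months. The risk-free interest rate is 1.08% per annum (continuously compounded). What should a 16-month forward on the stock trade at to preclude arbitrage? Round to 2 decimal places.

PV(dividends) I = 11.31·e^(−0.0108·3/12) + 11.23·e^(−0.0108·4/12) + 11.43·e^(−0.0108·9/12)
I = 11.2795 + 11.1896 + 11.3378 = 33.8069
F = (S − I)·e^(rT) = (478.80 − 33.8069) · e^(0.0108·16/12)
= 444.9931 · e^0.014400 = 444.9931 × 1.014504 = ¥451.45

¥451.45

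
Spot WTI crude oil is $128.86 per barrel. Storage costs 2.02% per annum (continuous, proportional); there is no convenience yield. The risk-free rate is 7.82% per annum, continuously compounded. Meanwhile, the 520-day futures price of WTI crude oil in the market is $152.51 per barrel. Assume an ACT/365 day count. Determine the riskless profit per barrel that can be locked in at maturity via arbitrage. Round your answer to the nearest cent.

Fair futures: F* = S·e^(carry·T), with carry = (r + u) = 0.0782 + 0.0202 = 0.0984
F* = 128.86 · e^(0.0984 × 520/365) = 128.86 · e^0.140186 = 128.86 × 1.150488 = $148.2519
Market $152.51 > fair $148.2519: forward overpriced → cash-and-carry (buy spot, short the forward).
At maturity, profit = |F_mkt − F*| = |152.51 − 148.2519| = $4.26 per barrel

$4.26 per barrel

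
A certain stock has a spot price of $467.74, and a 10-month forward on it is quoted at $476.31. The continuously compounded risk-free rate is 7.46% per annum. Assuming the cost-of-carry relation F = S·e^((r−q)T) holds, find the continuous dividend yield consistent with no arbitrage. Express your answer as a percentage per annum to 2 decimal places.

5.28%

From F = S·e^((r−q)T): (r − q) = ln(F/S)/T
ln(476.31/467.74) = ln(1.018322) = 0.018156
(r − q) = 0.018156 / (10/12) = 0.021787
q = r − ln(F/S)/T = 0.0746 − 0.021787 = 0.052813
q = 5.28%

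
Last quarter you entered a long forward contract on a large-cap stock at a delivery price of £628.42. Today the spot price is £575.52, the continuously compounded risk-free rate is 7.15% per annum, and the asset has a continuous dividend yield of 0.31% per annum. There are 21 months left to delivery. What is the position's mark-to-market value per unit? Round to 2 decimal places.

Current fair forward for the remaining 21 months: F = S·e^((r − q)·T), (r − q) = 0.0715 − 0.0031 = 0.0684
F = 575.52 · e^(0.0684 × 21/12) = 575.52 × 1.127159 = 648.7025
Value of long forward = (F − K)·e^(−rT) = (648.7025 − 628.42) · e^(−0.0715·21/12)
= 20.2825 × 0.882387 = 17.90

£17.90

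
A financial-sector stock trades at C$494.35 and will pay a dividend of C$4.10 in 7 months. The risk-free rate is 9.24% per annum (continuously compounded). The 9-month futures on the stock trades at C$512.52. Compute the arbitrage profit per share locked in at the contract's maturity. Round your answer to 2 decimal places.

C$13.14 per share

PV(dividends) I = 4.10·e^(−0.0924·7/12) = 3.8849
Fair futures F* = (S − I)·e^(rT) = (494.35 − 3.8849)·e^0.069300 = 490.4651 × 1.071758 = 525.6599
Market C$512.52 < fair 525.6599: forward underpriced → reverse cash-and-carry (short the stock, invest proceeds at r, pay the dividends, go long the forward).
Profit at T = |F_mkt − F*| = |512.52 − 525.6599| = C$13.14 per share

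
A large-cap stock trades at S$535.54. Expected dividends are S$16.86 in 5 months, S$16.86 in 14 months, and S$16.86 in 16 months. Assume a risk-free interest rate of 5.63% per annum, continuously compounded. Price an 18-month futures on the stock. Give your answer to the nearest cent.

S$530.61

PV(dividends) I = 16.86·e^(−0.0563·5/12) + 16.86·e^(−0.0563·14/12) + 16.86·e^(−0.0563·16/12)
I = 16.4691 + 15.7882 + 15.6407 = 47.8980
F = (S − I)·e^(rT) = (535.54 − 47.8980) · e^(0.0563·18/12)
= 487.6420 · e^0.084450 = 487.6420 × 1.088118 = S$530.61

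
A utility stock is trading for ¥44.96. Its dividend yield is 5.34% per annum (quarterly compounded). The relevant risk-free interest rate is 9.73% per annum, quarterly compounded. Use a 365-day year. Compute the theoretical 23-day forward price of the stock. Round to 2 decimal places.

¥45.08

F = S · (1+r/4)^(4T) / (1+q/4)^(4T)
= 44.96 × 1.006076 / 1.003348 = 44.96 × 1.002719
F = ¥45.08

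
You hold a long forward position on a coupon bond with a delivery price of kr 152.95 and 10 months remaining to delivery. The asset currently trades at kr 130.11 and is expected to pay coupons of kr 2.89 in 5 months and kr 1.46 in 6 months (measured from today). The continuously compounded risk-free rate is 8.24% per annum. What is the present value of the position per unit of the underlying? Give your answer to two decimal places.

PV(remaining coupons) I = 2.89·e^(−0.0824·5/12) + 1.46·e^(−0.0824·6/12) = 4.1935
Current forward F = (S − I)·e^(rT) = (130.11 − 4.1935)·e^(0.0824·10/12) = 125.9165 × 1.071079 = 134.8665
Value (long) = (F − K)·e^(−rT) = (134.8665 − 152.95) × 0.933638 = -16.8834
Value = -kr 16.88

-kr 16.88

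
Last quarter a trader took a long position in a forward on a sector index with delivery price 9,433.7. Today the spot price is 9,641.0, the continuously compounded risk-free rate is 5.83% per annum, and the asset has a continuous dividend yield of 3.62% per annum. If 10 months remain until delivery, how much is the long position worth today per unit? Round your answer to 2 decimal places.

368.17

Current fair forward for the remaining 10 months: F = S·e^((r − q)·T), (r − q) = 0.0583 − 0.0362 = 0.0221
F = 9641.0 · e^(0.0221 × 10/12) = 9641.0 × 1.01858730 = 9820.2002
Value of long forward = (F − K)·e^(−rT) = (9820.2002 − 9433.7) · e^(−0.0583·10/12)
= 386.5002 × 0.95257795 = 368.17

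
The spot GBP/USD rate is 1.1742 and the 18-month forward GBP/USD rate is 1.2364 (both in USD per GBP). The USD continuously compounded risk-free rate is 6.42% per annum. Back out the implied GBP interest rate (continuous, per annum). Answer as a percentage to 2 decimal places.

2.98%

F = S·e^((r_USD − r_GBP)T) ⇒ r_GBP = r_USD − ln(F/S)/T
ln(1.2364/1.1742) = 0.051617; /(18/12) = 0.034411
r_GBP = 0.0642 − 0.034411 = 0.029789
r_GBP = 2.98%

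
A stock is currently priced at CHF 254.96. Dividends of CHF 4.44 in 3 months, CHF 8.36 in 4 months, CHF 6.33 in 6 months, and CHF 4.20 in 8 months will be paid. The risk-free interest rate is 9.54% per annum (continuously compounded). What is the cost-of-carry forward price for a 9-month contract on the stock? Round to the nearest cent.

PV(dividends) I = 4.44·e^(−0.0954·3/12) + 8.36·e^(−0.0954·4/12) + 6.33·e^(−0.0954·6/12) + 4.20·e^(−0.0954·8/12)
I = 4.3354 + 8.0983 + 6.0351 + 3.9412 = 22.4100
F = (S − I)·e^(rT) = (254.96 − 22.4100) · e^(0.0954·9/12)
= 232.5500 · e^0.071550 = 232.5500 × 1.074172 = CHF 249.80

CHF 249.80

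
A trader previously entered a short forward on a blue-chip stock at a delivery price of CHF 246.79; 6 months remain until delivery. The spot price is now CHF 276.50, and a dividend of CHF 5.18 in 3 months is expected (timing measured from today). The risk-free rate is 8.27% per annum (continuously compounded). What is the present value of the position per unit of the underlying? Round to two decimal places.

PV(remaining dividends) I = 5.18·e^(−0.0827·3/12) = 5.0740
Current forward F = (S − I)·e^(rT) = (276.50 − 5.0740)·e^(0.0827·6/12) = 271.4260 × 1.042217 = 282.8848
Value (long) = (F − K)·e^(−rT) = (282.8848 − 246.79) × 0.959493 = 34.6327
Short position value = −(long value) = -CHF 34.63

-CHF 34.63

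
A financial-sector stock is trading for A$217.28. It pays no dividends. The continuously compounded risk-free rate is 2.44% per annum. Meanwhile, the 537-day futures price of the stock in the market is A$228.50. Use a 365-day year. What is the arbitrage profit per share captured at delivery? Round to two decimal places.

A$3.28 per share

Fair futures: F* = S·e^(carry·T), with carry = r = 0.0244
F* = 217.28 · e^(0.0244 × 537/365) = 217.28 · e^0.035898 = 217.28 × 1.036550 = A$225.2216
Market A$228.50 > fair A$225.2216: forward overpriced → cash-and-carry (buy spot, short the forward).
At maturity, profit = |F_mkt − F*| = |228.50 − 225.2216| = A$3.28 per share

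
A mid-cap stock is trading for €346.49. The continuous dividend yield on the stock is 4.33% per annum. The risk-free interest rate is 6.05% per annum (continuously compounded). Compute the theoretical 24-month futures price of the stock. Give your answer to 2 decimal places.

€358.62

F = S·e^((r − q)T) = 346.49 · e^((0.0605 − 0.0433) × 24/12)
= 346.49 · e^0.034400 = 346.49 × 1.034999
F = €358.62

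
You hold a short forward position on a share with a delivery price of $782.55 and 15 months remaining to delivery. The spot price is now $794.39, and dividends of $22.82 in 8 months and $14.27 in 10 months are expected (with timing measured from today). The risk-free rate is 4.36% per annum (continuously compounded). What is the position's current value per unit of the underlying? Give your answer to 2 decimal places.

PV(remaining dividends) I = 22.82·e^(−0.0436·8/12) + 14.27·e^(−0.0436·10/12) = 35.9271
Current forward F = (S − I)·e^(rT) = (794.39 − 35.9271)·e^(0.0436·15/12) = 758.4629 × 1.056012 = 800.9459
Value (long) = (F − K)·e^(−rT) = (800.9459 − 782.55) × 0.946959 = 17.4202
Short position value = −(long value) = -$17.42

-$17.42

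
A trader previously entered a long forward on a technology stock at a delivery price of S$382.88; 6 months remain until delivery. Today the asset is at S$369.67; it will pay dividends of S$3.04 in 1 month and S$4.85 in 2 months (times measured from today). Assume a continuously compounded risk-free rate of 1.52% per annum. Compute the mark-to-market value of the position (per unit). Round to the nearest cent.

-S$18.19

PV(remaining dividends) I = 3.04·e^(−0.0152·1/12) + 4.85·e^(−0.0152·2/12) = 7.8739
Current forward F = (S − I)·e^(rT) = (369.67 − 7.8739)·e^(0.0152·6/12) = 361.7961 × 1.007629 = 364.5562
Value (long) = (F − K)·e^(−rT) = (364.5562 − 382.88) × 0.992429 = -18.1851
Value = -S$18.19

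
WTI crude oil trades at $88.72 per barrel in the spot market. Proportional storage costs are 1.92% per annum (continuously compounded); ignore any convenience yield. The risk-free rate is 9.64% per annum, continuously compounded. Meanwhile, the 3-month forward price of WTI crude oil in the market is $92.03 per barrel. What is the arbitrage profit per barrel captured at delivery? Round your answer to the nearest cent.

Fair forward: F* = S·e^(carry·T), with carry = (r + u) = 0.0964 + 0.0192 = 0.1156
F* = 88.72 · e^(0.1156 × 3/12) = 88.72 · e^0.028900 = 88.72 × 1.029322 = $91.3214
Market $92.03 > fair $91.3214: forward overpriced → cash-and-carry (buy spot, short the forward).
At maturity, profit = |F_mkt − F*| = |92.03 − 91.3214| = $0.71 per barrel

$0.71 per barrel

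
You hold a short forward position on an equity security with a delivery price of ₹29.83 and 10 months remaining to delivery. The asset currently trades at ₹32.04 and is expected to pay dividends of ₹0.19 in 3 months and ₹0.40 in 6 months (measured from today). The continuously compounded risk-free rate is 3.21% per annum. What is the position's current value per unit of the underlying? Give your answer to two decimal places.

-₹2.42

PV(remaining dividends) I = 0.19·e^(−0.0321·3/12) + 0.40·e^(−0.0321·6/12) = 0.5821
Current forward F = (S − I)·e^(rT) = (32.04 − 0.5821)·e^(0.0321·10/12) = 31.4579 × 1.027111 = 32.3108
Value (long) = (F − K)·e^(−rT) = (32.3108 − 29.83) × 0.973605 = 2.4153
Short position value = −(long value) = -₹2.42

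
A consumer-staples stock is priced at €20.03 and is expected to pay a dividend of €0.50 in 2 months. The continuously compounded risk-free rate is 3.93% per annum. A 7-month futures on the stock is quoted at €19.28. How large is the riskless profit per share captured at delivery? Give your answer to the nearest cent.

€0.71 per share

PV(dividends) I = 0.50·e^(−0.0393·2/12) = 0.4967
Fair futures F* = (S − I)·e^(rT) = (20.03 − 0.4967)·e^0.022925 = 19.5333 × 1.023190 = 19.9863
Market €19.28 < fair 19.9863: forward underpriced → reverse cash-and-carry (short the stock, invest proceeds at r, pay the dividends, go long the forward).
Profit at T = |F_mkt − F*| = |19.28 − 19.9863| = €0.71 per share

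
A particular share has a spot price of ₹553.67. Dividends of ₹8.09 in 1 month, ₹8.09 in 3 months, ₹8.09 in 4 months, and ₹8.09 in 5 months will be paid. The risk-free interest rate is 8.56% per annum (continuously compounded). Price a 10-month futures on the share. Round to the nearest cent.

₹560.65

PV(dividends) I = 8.09·e^(−0.0856·1/12) + 8.09·e^(−0.0856·3/12) + 8.09·e^(−0.0856·4/12) + 8.09·e^(−0.0856·5/12)
I = 8.0325 + 7.9187 + 7.8624 + 7.8065 = 31.6201
F = (S − I)·e^(rT) = (553.67 − 31.6201) · e^(0.0856·10/12)
= 522.0499 · e^0.071333 = 522.0499 × 1.073939 = ₹560.65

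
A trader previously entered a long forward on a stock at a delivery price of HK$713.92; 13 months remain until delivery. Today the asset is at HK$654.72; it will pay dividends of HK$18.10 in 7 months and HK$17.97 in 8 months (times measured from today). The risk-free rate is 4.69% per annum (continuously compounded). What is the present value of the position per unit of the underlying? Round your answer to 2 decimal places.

PV(remaining dividends) I = 18.10·e^(−0.0469·7/12) + 17.97·e^(−0.0469·8/12) = 35.0284
Current forward F = (S − I)·e^(rT) = (654.72 − 35.0284)·e^(0.0469·13/12) = 619.6916 × 1.052121 = 651.9905
Value (long) = (F − K)·e^(−rT) = (651.9905 − 713.92) × 0.950461 = -58.8616
Value = -HK$58.86

-HK$58.86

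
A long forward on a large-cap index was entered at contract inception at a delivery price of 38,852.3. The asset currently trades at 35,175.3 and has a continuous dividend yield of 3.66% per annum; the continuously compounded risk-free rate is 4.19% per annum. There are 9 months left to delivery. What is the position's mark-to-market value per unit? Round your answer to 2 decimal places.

Current fair forward for the remaining 9 months: F = S·e^((r − q)·T), (r − q) = 0.0419 − 0.0366 = 0.0053
F = 35175.3 · e^(0.0053 × 9/12) = 35175.3 × 1.00398291 = 35315.4001
Value of long forward = (F − K)·e^(−rT) = (35315.4001 − 38852.3) · e^(−0.0419·9/12)
= -3536.8999 × 0.96906363 = -3427.48

-3427.48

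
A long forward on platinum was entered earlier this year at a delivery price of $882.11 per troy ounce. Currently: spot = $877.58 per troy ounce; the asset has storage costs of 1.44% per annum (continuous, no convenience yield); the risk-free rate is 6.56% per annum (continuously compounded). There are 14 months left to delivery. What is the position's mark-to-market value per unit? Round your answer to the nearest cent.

Current fair forward for the remaining 14 months: F = S·e^((r + u)·T), (r + u) = 0.0656 + 0.0144 = 0.0800
F = 877.58 · e^(0.0800 × 14/12) = 877.58 × 1.097828 = 963.4319
Value of long forward = (F − K)·e^(−rT) = (963.4319 − 882.11) · e^(−0.0656·14/12)
= 81.3219 × 0.926322 = 75.33

$75.33 per troy ounce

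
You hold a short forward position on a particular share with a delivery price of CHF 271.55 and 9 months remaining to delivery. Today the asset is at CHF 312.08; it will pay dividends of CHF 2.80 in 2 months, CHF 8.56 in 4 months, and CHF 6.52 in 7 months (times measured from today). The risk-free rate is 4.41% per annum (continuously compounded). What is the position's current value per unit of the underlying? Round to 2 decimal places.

PV(remaining dividends) I = 2.80·e^(−0.0441·2/12) + 8.56·e^(−0.0441·4/12) + 6.52·e^(−0.0441·7/12) = 17.5690
Current forward F = (S − I)·e^(rT) = (312.08 − 17.5690)·e^(0.0441·9/12) = 294.5110 × 1.033628 = 304.4148
Value (long) = (F − K)·e^(−rT) = (304.4148 − 271.55) × 0.967466 = 31.7956
Short position value = −(long value) = -CHF 31.80

-CHF 31.80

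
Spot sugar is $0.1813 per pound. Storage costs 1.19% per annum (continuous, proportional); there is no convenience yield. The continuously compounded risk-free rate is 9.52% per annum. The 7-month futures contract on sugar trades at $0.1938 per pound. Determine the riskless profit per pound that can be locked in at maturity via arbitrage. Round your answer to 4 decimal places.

Fair futures: F* = S·e^(carry·T), with carry = (r + u) = 0.0952 + 0.0119 = 0.1071
F* = 0.1813 · e^(0.1071 × 7/12) = 0.1813 · e^0.062475 = 0.1813 × 1.064468 = $0.1930
Market $0.1938 > fair $0.1930: forward overpriced → cash-and-carry (buy spot, short the forward).
At maturity, profit = |F_mkt − F*| = |0.1938 − 0.1930| = $0.0008 per pound

$0.0008 per pound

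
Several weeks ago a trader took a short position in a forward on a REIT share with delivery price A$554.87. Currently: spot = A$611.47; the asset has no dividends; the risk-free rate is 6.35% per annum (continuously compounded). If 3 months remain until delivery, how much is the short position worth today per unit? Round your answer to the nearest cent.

-A$65.34

Current fair forward for the remaining 3 months: F = S·e^(r·T), r = 0.0635
F = 611.47 · e^(0.0635 × 3/12) = 611.47 × 1.016002 = 621.2547
Value of long forward = (F − K)·e^(−rT) = (621.2547 − 554.87) · e^(−0.0635·3/12)
= 66.3847 × 0.984250 = 65.34
Short position value = −(long value) = -A$65.34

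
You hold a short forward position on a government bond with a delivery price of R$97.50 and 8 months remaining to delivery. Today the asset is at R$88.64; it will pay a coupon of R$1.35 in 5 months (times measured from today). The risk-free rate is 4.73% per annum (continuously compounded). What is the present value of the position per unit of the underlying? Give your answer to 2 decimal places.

R$7.16

PV(remaining coupons) I = 1.35·e^(−0.0473·5/12) = 1.3237
Current forward F = (S − I)·e^(rT) = (88.64 − 1.3237)·e^(0.0473·8/12) = 87.3163 × 1.032036 = 90.1136
Value (long) = (F − K)·e^(−rT) = (90.1136 − 97.50) × 0.968959 = -7.1571
Short position value = −(long value) = R$7.16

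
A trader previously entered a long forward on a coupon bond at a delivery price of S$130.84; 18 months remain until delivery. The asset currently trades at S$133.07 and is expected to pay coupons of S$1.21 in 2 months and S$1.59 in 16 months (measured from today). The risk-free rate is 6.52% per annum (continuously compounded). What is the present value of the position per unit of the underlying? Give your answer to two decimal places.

S$11.77

PV(remaining coupons) I = 1.21·e^(−0.0652·2/12) + 1.59·e^(−0.0652·16/12) = 2.6545
Current forward F = (S − I)·e^(rT) = (133.07 − 2.6545)·e^(0.0652·18/12) = 130.4155 × 1.102742 = 143.8146
Value (long) = (F − K)·e^(−rT) = (143.8146 − 130.84) × 0.906830 = 11.7658
Value = S$11.77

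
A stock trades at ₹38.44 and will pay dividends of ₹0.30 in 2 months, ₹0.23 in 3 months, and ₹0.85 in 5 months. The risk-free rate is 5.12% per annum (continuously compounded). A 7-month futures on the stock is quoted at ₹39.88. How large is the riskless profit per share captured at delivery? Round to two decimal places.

PV(dividends) I = 0.30·e^(−0.0512·2/12) + 0.23·e^(−0.0512·3/12) + 0.85·e^(−0.0512·5/12) = 1.3566
Fair futures F* = (S − I)·e^(rT) = (38.44 − 1.3566)·e^0.029867 = 37.0834 × 1.030317 = 38.2077
Market ₹39.88 > fair 38.2077: forward overpriced → cash-and-carry (borrow at r, buy the stock and collect the dividends, short the forward).
Profit at T = |F_mkt − F*| = |39.88 − 38.2077| = ₹1.67 per share

₹1.67 per share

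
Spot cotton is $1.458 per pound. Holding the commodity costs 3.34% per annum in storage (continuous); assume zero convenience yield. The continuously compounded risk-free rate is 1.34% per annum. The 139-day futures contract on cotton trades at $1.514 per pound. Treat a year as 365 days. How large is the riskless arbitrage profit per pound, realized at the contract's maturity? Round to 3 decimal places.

$0.030 per pound

Fair futures: F* = S·e^(carry·T), with carry = (r + u) = 0.0134 + 0.0334 = 0.0468
F* = 1.458 · e^(0.0468 × 139/365) = 1.458 · e^0.017822 = 1.458 × 1.017982 = $1.4842
Market $1.514 > fair $1.4842: forward overpriced → cash-and-carry (buy spot, short the forward).
At maturity, profit = |F_mkt − F*| = |1.514 − 1.4842| = $0.030 per pound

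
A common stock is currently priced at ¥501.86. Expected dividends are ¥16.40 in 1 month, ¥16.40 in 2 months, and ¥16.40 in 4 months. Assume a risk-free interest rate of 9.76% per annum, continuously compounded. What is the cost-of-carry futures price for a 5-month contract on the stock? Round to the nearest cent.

PV(dividends) I = 16.40·e^(−0.0976·1/12) + 16.40·e^(−0.0976·2/12) + 16.40·e^(−0.0976·4/12)
I = 16.2672 + 16.1354 + 15.8750 = 48.2776
F = (S − I)·e^(rT) = (501.86 − 48.2776) · e^(0.0976·5/12)
= 453.5824 · e^0.040667 = 453.5824 × 1.041505 = ¥472.41

¥472.41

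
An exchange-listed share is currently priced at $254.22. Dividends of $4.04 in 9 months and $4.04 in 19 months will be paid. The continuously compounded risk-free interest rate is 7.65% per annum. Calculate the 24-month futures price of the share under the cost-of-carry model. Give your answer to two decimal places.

$287.63

PV(dividends) I = 4.04·e^(−0.0765·9/12) + 4.04·e^(−0.0765·19/12)
I = 3.8147 + 3.5791 = 7.3938
F = (S − I)·e^(rT) = (254.22 − 7.3938) · e^(0.0765·24/12)
= 246.8262 · e^0.153000 = 246.8262 × 1.165325 = $287.63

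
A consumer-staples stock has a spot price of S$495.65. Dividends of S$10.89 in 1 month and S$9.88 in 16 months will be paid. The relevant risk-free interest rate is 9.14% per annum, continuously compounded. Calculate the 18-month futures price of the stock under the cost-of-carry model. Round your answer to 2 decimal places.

S$546.06

PV(dividends) I = 10.89·e^(−0.0914·1/12) + 9.88·e^(−0.0914·16/12)
I = 10.8074 + 8.7464 = 19.5538
F = (S − I)·e^(rT) = (495.65 − 19.5538) · e^(0.0914·18/12)
= 476.0962 · e^0.137100 = 476.0962 × 1.146943 = S$546.06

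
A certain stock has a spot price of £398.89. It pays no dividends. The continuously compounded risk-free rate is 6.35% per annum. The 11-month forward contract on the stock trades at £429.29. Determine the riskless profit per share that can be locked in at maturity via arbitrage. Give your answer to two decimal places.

Fair forward: F* = S·e^(carry·T), with carry = r = 0.0635
F* = 398.89 · e^(0.0635 × 11/12) = 398.89 · e^0.058208 = 398.89 × 1.059935 = £422.7975
Market £429.29 > fair £422.7975: forward overpriced → cash-and-carry (buy spot, short the forward).
At maturity, profit = |F_mkt − F*| = |429.29 − 422.7975| = £6.49 per share

£6.49 per share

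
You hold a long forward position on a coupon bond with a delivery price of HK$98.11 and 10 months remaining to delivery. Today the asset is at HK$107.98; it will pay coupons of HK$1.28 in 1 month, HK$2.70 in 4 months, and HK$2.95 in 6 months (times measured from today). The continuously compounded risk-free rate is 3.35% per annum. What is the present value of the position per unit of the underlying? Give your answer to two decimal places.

PV(remaining coupons) I = 1.28·e^(−0.0335·1/12) + 2.70·e^(−0.0335·4/12) + 2.95·e^(−0.0335·6/12) = 6.8474
Current forward F = (S − I)·e^(rT) = (107.98 − 6.8474)·e^(0.0335·10/12) = 101.1326 × 1.028310 = 103.9957
Value (long) = (F − K)·e^(−rT) = (103.9957 − 98.11) × 0.972469 = 5.7237
Value = HK$5.72

HK$5.72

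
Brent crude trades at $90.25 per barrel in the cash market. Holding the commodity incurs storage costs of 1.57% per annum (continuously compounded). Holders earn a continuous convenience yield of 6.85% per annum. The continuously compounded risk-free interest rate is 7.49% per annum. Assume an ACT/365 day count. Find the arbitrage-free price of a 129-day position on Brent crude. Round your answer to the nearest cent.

Net carry = r + u − y = 0.0749 + 0.0157 − 0.0685 = 0.0221
F = S·e^((r+u−y)T) = 90.25 · e^(0.0221 × 129/365) = 90.25 · e^0.007811
= 90.25 × 1.007842 = $90.96 per barrel

$90.96 per barrel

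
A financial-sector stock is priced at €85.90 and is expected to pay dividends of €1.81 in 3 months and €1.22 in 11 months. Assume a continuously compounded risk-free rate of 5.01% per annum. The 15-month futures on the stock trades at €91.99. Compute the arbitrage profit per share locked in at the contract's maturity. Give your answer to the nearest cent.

PV(dividends) I = 1.81·e^(−0.0501·3/12) + 1.22·e^(−0.0501·11/12) = 2.9527
Fair futures F* = (S − I)·e^(rT) = (85.90 − 2.9527)·e^0.062625 = 82.9473 × 1.064628 = 88.3080
Market €91.99 > fair 88.3080: forward overpriced → cash-and-carry (borrow at r, buy the stock and collect the dividends, short the forward).
Profit at T = |F_mkt − F*| = |91.99 − 88.3080| = €3.68 per share

€3.68 per share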